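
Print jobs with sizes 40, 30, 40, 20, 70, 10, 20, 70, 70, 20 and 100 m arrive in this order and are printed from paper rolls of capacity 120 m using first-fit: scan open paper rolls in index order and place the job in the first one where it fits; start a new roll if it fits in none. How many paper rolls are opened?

5

  40 → roll 1 (new)  [load 40/120]
  30 → roll 1  [load 70/120]
  40 → roll 1  [load 110/120]
  20 → roll 2 (new)  [load 20/120]
  70 → roll 2  [load 90/120]
  10 → roll 1  [load 120/120]
  20 → roll 2  [load 110/120]
  70 → roll 3 (new)  [load 70/120]
  70 → roll 4 (new)  [load 70/120]
  20 → roll 3  [load 90/120]
  100 → roll 5 (new)  [load 100/120]
5 paper rolls opened.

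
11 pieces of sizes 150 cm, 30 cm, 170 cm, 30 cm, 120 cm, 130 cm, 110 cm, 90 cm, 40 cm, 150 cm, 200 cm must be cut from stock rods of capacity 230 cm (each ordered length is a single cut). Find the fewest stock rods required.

Total = 200 + 170 + 150 + 150 + 130 + 120 + 110 + 90 + 40 + 30 + 30 = 1220 cm.
Lower bound: ⌈1220/230⌉ = 6 stock rods.
A packing using 6 stock rods:
  stock rod 1: 200 + 30 = 230
  stock rod 2: 170 + 40 = 210
  stock rod 3: 150 + 30 = 180
  stock rod 4: 150 = 150
  stock rod 5: 130 + 90 = 220
  stock rod 6: 120 + 110 = 230
This matches the lower bound, so 6 is optimal.

6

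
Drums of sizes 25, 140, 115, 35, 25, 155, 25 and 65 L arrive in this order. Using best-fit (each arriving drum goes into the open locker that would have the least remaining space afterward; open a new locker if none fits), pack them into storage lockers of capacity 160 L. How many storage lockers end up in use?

  25 → locker 1 (new)  [load 25/160]
  140 → locker 2 (new)  [load 140/160]
  115 → locker 1  [load 140/160]
  35 → locker 3 (new)  [load 35/160]
  25 → locker 3  [load 60/160]
  155 → locker 4 (new)  [load 155/160]
  25 → locker 3  [load 85/160]
  65 → locker 3  [load 150/160]
4 storage lockers opened.

4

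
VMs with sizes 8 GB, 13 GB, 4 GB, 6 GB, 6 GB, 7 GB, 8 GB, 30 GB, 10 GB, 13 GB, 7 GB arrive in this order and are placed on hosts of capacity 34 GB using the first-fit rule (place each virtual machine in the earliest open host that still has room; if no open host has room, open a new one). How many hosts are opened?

  8 → host 1 (new)  [load 8/34]
  13 → host 1  [load 21/34]
  4 → host 1  [load 25/34]
  6 → host 1  [load 31/34]
  6 → host 2 (new)  [load 6/34]
  7 → host 2  [load 13/34]
  8 → host 2  [load 21/34]
  30 → host 3 (new)  [load 30/34]
  10 → host 2  [load 31/34]
  13 → host 4 (new)  [load 13/34]
  7 → host 4  [load 20/34]
4 hosts opened.

4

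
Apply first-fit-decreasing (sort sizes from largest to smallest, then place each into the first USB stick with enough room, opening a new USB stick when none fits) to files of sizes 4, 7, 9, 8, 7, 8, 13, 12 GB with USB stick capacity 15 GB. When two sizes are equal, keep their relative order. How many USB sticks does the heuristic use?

Sorted descending: 13, 12, 9, 8, 8, 7, 7, 4.
  13 → USB stick 1 (new)  [load 13/15]
  12 → USB stick 2 (new)  [load 12/15]
  9 → USB stick 3 (new)  [load 9/15]
  8 → USB stick 4 (new)  [load 8/15]
  8 → USB stick 5 (new)  [load 8/15]
  7 → USB stick 4  [load 15/15]
  7 → USB stick 5  [load 15/15]
  4 → USB stick 3  [load 13/15]
5 USB sticks opened.

5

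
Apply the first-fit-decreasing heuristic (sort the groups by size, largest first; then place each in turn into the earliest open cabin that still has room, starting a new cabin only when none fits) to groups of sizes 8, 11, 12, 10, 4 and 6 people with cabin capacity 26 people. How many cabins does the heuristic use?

3

Sorted descending: 12, 11, 10, 8, 6, 4.
  12 → cabin 1 (new)  [load 12/26]
  11 → cabin 1  [load 23/26]
  10 → cabin 2 (new)  [load 10/26]
  8 → cabin 2  [load 18/26]
  6 → cabin 2  [load 24/26]
  4 → cabin 3 (new)  [load 4/26]
3 cabins opened.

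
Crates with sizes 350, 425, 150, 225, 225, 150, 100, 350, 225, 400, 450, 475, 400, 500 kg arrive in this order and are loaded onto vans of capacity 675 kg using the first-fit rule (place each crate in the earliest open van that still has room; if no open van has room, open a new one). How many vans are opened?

  350 → van 1 (new)  [load 350/675]
  425 → van 2 (new)  [load 425/675]
  150 → van 1  [load 500/675]
  225 → van 2  [load 650/675]
  225 → van 3 (new)  [load 225/675]
  150 → van 1  [load 650/675]
  100 → van 3  [load 325/675]
  350 → van 3  [load 675/675]
  225 → van 4 (new)  [load 225/675]
  400 → van 4  [load 625/675]
  450 → van 5 (new)  [load 450/675]
  475 → van 6 (new)  [load 475/675]
  400 → van 7 (new)  [load 400/675]
  500 → van 8 (new)  [load 500/675]
8 vans opened.

8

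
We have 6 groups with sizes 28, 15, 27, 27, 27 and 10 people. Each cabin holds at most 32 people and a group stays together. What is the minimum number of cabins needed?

5

Total = 28 + 27 + 27 + 27 + 15 + 10 = 134 people.
Lower bound: ⌈134/32⌉ = 5 cabins.
A packing using 5 cabins:
  cabin 1: 28 = 28
  cabin 2: 27 = 27
  cabin 3: 27 = 27
  cabin 4: 27 = 27
  cabin 5: 15 + 10 = 25
This matches the lower bound, so 5 is optimal.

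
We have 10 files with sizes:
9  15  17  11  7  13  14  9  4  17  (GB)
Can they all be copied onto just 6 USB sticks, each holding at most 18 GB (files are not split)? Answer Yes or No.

Total = 116 GB; ⌈116/18⌉ = 7.
At least 7 USB sticks are required, but only 6 are allowed.

No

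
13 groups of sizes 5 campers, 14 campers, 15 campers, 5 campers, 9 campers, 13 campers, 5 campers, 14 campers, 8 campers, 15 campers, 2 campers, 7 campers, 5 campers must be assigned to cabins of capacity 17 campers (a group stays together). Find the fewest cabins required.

Total = 15 + 15 + 14 + 14 + 13 + 9 + 8 + 7 + 5 + 5 + 5 + 5 + 2 = 117 campers.
Lower bound: ⌈117/17⌉ = 7 cabins.
A packing using 8 cabins:
  cabin 1: 15 + 2 = 17
  cabin 2: 15 = 15
  cabin 3: 14 = 14
  cabin 4: 14 = 14
  cabin 5: 13 = 13
  cabin 6: 9 + 8 = 17
  cabin 7: 7 + 5 + 5 = 17
  cabin 8: 5 + 5 = 10
No arrangement into 7 cabins stays within capacity, so 8 is optimal.

8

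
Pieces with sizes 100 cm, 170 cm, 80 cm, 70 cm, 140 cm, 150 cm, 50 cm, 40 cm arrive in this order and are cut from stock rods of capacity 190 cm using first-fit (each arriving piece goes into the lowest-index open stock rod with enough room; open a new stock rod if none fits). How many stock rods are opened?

5

  100 → stock rod 1 (new)  [load 100/190]
  170 → stock rod 2 (new)  [load 170/190]
  80 → stock rod 1  [load 180/190]
  70 → stock rod 3 (new)  [load 70/190]
  140 → stock rod 4 (new)  [load 140/190]
  150 → stock rod 5 (new)  [load 150/190]
  50 → stock rod 3  [load 120/190]
  40 → stock rod 3  [load 160/190]
5 stock rods opened.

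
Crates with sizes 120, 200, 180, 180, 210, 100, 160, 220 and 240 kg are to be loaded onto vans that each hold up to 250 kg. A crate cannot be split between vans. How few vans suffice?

8

Total = 240 + 220 + 210 + 200 + 180 + 180 + 160 + 120 + 100 = 1610 kg.
Lower bound: ⌈1610/250⌉ = 7 vans.
A packing using 8 vans:
  van 1: 240 = 240
  van 2: 220 = 220
  van 3: 210 = 210
  van 4: 200 = 200
  van 5: 180 = 180
  van 6: 180 = 180
  van 7: 160 = 160
  van 8: 120 + 100 = 220
No arrangement into 7 vans stays within capacity, so 8 is optimal.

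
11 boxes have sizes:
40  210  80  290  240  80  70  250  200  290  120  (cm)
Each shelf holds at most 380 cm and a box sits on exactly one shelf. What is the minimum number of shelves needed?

6

Total = 290 + 290 + 250 + 240 + 210 + 200 + 120 + 80 + 80 + 70 + 40 = 1870 cm.
Lower bound: ⌈1870/380⌉ = 5 shelves.
Also, 6 boxes each exceed 190 cm, and no two of those can share a shelf, so at least 6 shelves are needed.
A packing using 6 shelves:
  shelf 1: 290 + 80 = 370
  shelf 2: 290 + 80 = 370
  shelf 3: 250 + 120 = 370
  shelf 4: 240 + 70 + 40 = 350
  shelf 5: 210 = 210
  shelf 6: 200 = 200
This matches the lower bound, so 6 is optimal.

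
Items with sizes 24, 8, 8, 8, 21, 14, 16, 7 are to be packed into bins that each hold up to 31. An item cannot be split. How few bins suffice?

Total = 24 + 21 + 16 + 14 + 8 + 8 + 8 + 7 = 106.
Lower bound: ⌈106/31⌉ = 4 bins.
A packing using 4 bins:
  bin 1: 24 + 7 = 31
  bin 2: 21 + 8 = 29
  bin 3: 16 + 14 = 30
  bin 4: 8 + 8 = 16
This matches the lower bound, so 4 is optimal.

4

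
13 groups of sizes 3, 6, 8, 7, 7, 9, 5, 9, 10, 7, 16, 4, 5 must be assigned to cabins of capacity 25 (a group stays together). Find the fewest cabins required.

Total = 16 + 10 + 9 + 9 + 8 + 7 + 7 + 7 + 6 + 5 + 5 + 4 + 3 = 96.
Lower bound: ⌈96/25⌉ = 4 cabins.
A packing using 4 cabins:
  cabin 1: 16 + 9 = 25
  cabin 2: 10 + 9 + 6 = 25
  cabin 3: 8 + 7 + 7 + 3 = 25
  cabin 4: 7 + 5 + 5 + 4 = 21
This matches the lower bound, so 4 is optimal.

4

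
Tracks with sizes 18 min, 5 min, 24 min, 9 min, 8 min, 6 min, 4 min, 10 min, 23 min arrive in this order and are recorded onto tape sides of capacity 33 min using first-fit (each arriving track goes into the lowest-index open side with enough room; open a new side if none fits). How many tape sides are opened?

4

  18 → side 1 (new)  [load 18/33]
  5 → side 1  [load 23/33]
  24 → side 2 (new)  [load 24/33]
  9 → side 1  [load 32/33]
  8 → side 2  [load 32/33]
  6 → side 3 (new)  [load 6/33]
  4 → side 3  [load 10/33]
  10 → side 3  [load 20/33]
  23 → side 4 (new)  [load 23/33]
4 tape sides opened.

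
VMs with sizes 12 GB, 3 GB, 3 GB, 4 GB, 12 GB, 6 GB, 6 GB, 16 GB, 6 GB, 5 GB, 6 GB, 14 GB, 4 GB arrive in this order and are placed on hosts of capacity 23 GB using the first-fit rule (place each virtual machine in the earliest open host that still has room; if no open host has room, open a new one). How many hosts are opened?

5

  12 → host 1 (new)  [load 12/23]
  3 → host 1  [load 15/23]
  3 → host 1  [load 18/23]
  4 → host 1  [load 22/23]
  12 → host 2 (new)  [load 12/23]
  6 → host 2  [load 18/23]
  6 → host 3 (new)  [load 6/23]
  16 → host 3  [load 22/23]
  6 → host 4 (new)  [load 6/23]
  5 → host 2  [load 23/23]
  6 → host 4  [load 12/23]
  14 → host 5 (new)  [load 14/23]
  4 → host 4  [load 16/23]
5 hosts opened.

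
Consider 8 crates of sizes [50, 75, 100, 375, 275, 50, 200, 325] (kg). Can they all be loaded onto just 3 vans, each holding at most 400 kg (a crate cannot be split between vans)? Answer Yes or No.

No

Total = 1450 kg; ⌈1450/400⌉ = 4.
At least 4 vans are required, but only 3 are allowed.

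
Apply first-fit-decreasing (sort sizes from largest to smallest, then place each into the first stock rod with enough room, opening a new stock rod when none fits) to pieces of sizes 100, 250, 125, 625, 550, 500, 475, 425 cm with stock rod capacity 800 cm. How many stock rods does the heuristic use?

Sorted descending: 625, 550, 500, 475, 425, 250, 125, 100.
  625 → stock rod 1 (new)  [load 625/800]
  550 → stock rod 2 (new)  [load 550/800]
  500 → stock rod 3 (new)  [load 500/800]
  475 → stock rod 4 (new)  [load 475/800]
  425 → stock rod 5 (new)  [load 425/800]
  250 → stock rod 2  [load 800/800]
  125 → stock rod 1  [load 750/800]
  100 → stock rod 3  [load 600/800]
5 stock rods opened.

5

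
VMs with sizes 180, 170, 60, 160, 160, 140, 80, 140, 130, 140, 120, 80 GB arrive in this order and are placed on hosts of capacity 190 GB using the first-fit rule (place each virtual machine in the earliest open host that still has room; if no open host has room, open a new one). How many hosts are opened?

  180 → host 1 (new)  [load 180/190]
  170 → host 2 (new)  [load 170/190]
  60 → host 3 (new)  [load 60/190]
  160 → host 4 (new)  [load 160/190]
  160 → host 5 (new)  [load 160/190]
  140 → host 6 (new)  [load 140/190]
  80 → host 3  [load 140/190]
  140 → host 7 (new)  [load 140/190]
  130 → host 8 (new)  [load 130/190]
  140 → host 9 (new)  [load 140/190]
  120 → host 10 (new)  [load 120/190]
  80 → host 11 (new)  [load 80/190]
11 hosts opened.

11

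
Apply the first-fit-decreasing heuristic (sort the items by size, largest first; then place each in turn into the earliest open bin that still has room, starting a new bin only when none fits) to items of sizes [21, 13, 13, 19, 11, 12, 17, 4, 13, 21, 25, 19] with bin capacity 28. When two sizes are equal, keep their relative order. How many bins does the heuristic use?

Sorted descending: 25, 21, 21, 19, 19, 17, 13, 13, 13, 12, 11, 4.
  25 → bin 1 (new)  [load 25/28]
  21 → bin 2 (new)  [load 21/28]
  21 → bin 3 (new)  [load 21/28]
  19 → bin 4 (new)  [load 19/28]
  19 → bin 5 (new)  [load 19/28]
  17 → bin 6 (new)  [load 17/28]
  13 → bin 7 (new)  [load 13/28]
  13 → bin 7  [load 26/28]
  13 → bin 8 (new)  [load 13/28]
  12 → bin 8  [load 25/28]
  11 → bin 6  [load 28/28]
  4 → bin 2  [load 25/28]
8 bins opened.

8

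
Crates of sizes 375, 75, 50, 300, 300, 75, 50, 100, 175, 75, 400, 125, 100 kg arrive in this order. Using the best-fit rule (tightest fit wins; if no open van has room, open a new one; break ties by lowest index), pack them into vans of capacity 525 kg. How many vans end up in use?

5

  375 → van 1 (new)  [load 375/525]
  75 → van 1  [load 450/525]
  50 → van 1  [load 500/525]
  300 → van 2 (new)  [load 300/525]
  300 → van 3 (new)  [load 300/525]
  75 → van 2  [load 375/525]
  50 → van 2  [load 425/525]
  100 → van 2  [load 525/525]
  175 → van 3  [load 475/525]
  75 → van 4 (new)  [load 75/525]
  400 → van 4  [load 475/525]
  125 → van 5 (new)  [load 125/525]
  100 → van 5  [load 225/525]
5 vans opened.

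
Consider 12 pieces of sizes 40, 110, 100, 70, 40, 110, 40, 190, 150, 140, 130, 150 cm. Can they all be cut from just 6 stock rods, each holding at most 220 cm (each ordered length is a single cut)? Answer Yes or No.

No

Total = 1270 cm; ⌈1270/220⌉ = 6.
The bound of 6 does not rule out 6, but exhaustive search shows no assignment into 6 stock rods of capacity 220 cm exists — the minimum is 7.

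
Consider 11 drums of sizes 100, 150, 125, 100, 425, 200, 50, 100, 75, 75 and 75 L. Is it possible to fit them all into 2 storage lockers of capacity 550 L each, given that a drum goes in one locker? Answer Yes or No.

Total = 1475 L; ⌈1475/550⌉ = 3.
At least 3 storage lockers are required, but only 2 are allowed.

No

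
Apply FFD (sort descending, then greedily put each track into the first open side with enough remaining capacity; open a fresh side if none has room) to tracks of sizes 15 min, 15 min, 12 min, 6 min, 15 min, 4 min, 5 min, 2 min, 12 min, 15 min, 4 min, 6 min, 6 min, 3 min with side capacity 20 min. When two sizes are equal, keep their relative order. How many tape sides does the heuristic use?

7

Sorted descending: 15, 15, 15, 15, 12, 12, 6, 6, 6, 5, 4, 4, 3, 2.
  15 → side 1 (new)  [load 15/20]
  15 → side 2 (new)  [load 15/20]
  15 → side 3 (new)  [load 15/20]
  15 → side 4 (new)  [load 15/20]
  12 → side 5 (new)  [load 12/20]
  12 → side 6 (new)  [load 12/20]
  6 → side 5  [load 18/20]
  6 → side 6  [load 18/20]
  6 → side 7 (new)  [load 6/20]
  5 → side 1  [load 20/20]
  4 → side 2  [load 19/20]
  4 → side 3  [load 19/20]
  3 → side 4  [load 18/20]
  2 → side 4  [load 20/20]
7 tape sides opened.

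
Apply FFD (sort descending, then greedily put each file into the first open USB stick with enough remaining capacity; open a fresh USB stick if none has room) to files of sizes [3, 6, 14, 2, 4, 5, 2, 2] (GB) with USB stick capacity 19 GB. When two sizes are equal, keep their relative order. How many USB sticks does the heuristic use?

2

Sorted descending: 14, 6, 5, 4, 3, 2, 2, 2.
  14 → USB stick 1 (new)  [load 14/19]
  6 → USB stick 2 (new)  [load 6/19]
  5 → USB stick 1  [load 19/19]
  4 → USB stick 2  [load 10/19]
  3 → USB stick 2  [load 13/19]
  2 → USB stick 2  [load 15/19]
  2 → USB stick 2  [load 17/19]
  2 → USB stick 2  [load 19/19]
2 USB sticks opened.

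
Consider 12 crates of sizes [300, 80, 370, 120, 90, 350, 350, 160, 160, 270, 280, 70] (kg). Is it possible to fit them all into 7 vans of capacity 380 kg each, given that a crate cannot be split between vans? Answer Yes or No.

Total = 2600 kg; ⌈2600/380⌉ = 7.
The bound of 7 does not rule out 7, but exhaustive search shows no assignment into 7 vans of capacity 380 kg exists — the minimum is 8.

No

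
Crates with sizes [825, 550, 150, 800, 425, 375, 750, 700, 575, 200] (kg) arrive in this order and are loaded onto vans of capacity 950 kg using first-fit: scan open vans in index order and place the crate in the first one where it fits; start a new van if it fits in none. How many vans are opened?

  825 → van 1 (new)  [load 825/950]
  550 → van 2 (new)  [load 550/950]
  150 → van 2  [load 700/950]
  800 → van 3 (new)  [load 800/950]
  425 → van 4 (new)  [load 425/950]
  375 → van 4  [load 800/950]
  750 → van 5 (new)  [load 750/950]
  700 → van 6 (new)  [load 700/950]
  575 → van 7 (new)  [load 575/950]
  200 → van 2  [load 900/950]
7 vans opened.

7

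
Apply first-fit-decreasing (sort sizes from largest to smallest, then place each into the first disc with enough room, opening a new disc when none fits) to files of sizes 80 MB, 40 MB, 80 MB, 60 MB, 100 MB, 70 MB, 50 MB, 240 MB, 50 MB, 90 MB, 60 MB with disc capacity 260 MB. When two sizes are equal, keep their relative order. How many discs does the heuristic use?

Sorted descending: 240, 100, 90, 80, 80, 70, 60, 60, 50, 50, 40.
  240 → disc 1 (new)  [load 240/260]
  100 → disc 2 (new)  [load 100/260]
  90 → disc 2  [load 190/260]
  80 → disc 3 (new)  [load 80/260]
  80 → disc 3  [load 160/260]
  70 → disc 2  [load 260/260]
  60 → disc 3  [load 220/260]
  60 → disc 4 (new)  [load 60/260]
  50 → disc 4  [load 110/260]
  50 → disc 4  [load 160/260]
  40 → disc 3  [load 260/260]
4 discs opened.

4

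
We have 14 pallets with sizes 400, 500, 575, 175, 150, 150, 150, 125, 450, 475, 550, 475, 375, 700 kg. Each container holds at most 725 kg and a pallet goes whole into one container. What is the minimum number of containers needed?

Total = 700 + 575 + 550 + 500 + 475 + 475 + 450 + 400 + 375 + 175 + 150 + 150 + 150 + 125 = 5250 kg.
Lower bound: ⌈5250/725⌉ = 8 containers.
Also, 9 pallets each exceed 725/2 kg, and no two of those can share a container, so at least 9 containers are needed.
A packing using 9 containers:
  container 1: 700 = 700
  container 2: 575 + 150 = 725
  container 3: 550 + 175 = 725
  container 4: 500 + 150 = 650
  container 5: 475 + 150 = 625
  container 6: 475 + 125 = 600
  container 7: 450 = 450
  container 8: 400 = 400
  container 9: 375 = 375
This matches the lower bound, so 9 is optimal.

9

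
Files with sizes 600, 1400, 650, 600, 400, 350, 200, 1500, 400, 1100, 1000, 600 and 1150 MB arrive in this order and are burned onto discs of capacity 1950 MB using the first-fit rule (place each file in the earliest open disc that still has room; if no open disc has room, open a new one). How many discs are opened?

6

  600 → disc 1 (new)  [load 600/1950]
  1400 → disc 2 (new)  [load 1400/1950]
  650 → disc 1  [load 1250/1950]
  600 → disc 1  [load 1850/1950]
  400 → disc 2  [load 1800/1950]
  350 → disc 3 (new)  [load 350/1950]
  200 → disc 3  [load 550/1950]
  1500 → disc 4 (new)  [load 1500/1950]
  400 → disc 3  [load 950/1950]
  1100 → disc 5 (new)  [load 1100/1950]
  1000 → disc 3  [load 1950/1950]
  600 → disc 5  [load 1700/1950]
  1150 → disc 6 (new)  [load 1150/1950]
6 discs opened.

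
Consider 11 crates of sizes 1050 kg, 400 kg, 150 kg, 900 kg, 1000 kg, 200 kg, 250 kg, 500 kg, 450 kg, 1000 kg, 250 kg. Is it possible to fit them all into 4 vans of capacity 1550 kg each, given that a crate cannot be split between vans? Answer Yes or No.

A valid assignment using 4 vans:
  van 1: 1050 + 500 = 1550
  van 2: 1000 + 400 + 150 = 1550
  van 3: 1000 + 250 + 250 = 1500
  van 4: 900 + 450 + 200 = 1550
Every load is within 1550 kg, so 4 vans suffice.

Yes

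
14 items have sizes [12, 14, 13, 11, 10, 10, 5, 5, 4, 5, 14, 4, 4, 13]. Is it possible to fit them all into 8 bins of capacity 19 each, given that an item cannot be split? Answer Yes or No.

Yes

A valid assignment using 8 bins:
  bin 1: 14 + 5 = 19
  bin 2: 14 + 5 = 19
  bin 3: 13 + 5 = 18
  bin 4: 13 + 4 = 17
  bin 5: 12 + 4 = 16
  bin 6: 11 + 4 = 15
  bin 7: 10 = 10
  bin 8: 10 = 10
Every load is within 19, so 8 bins suffice.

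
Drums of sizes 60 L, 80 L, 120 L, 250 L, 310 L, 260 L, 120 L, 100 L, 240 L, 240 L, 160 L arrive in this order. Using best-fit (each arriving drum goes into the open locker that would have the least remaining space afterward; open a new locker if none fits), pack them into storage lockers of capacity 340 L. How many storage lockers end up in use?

8

  60 → locker 1 (new)  [load 60/340]
  80 → locker 1  [load 140/340]
  120 → locker 1  [load 260/340]
  250 → locker 2 (new)  [load 250/340]
  310 → locker 3 (new)  [load 310/340]
  260 → locker 4 (new)  [load 260/340]
  120 → locker 5 (new)  [load 120/340]
  100 → locker 5  [load 220/340]
  240 → locker 6 (new)  [load 240/340]
  240 → locker 7 (new)  [load 240/340]
  160 → locker 8 (new)  [load 160/340]
8 storage lockers opened.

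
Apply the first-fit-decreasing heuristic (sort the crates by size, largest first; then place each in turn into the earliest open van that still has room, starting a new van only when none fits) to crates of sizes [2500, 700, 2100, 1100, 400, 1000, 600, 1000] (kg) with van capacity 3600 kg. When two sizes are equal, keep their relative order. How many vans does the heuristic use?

Sorted descending: 2500, 2100, 1100, 1000, 1000, 700, 600, 400.
  2500 → van 1 (new)  [load 2500/3600]
  2100 → van 2 (new)  [load 2100/3600]
  1100 → van 1  [load 3600/3600]
  1000 → van 2  [load 3100/3600]
  1000 → van 3 (new)  [load 1000/3600]
  700 → van 3  [load 1700/3600]
  600 → van 3  [load 2300/3600]
  400 → van 2  [load 3500/3600]
3 vans opened.

3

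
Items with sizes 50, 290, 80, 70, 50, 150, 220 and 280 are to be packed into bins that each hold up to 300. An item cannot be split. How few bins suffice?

5

Total = 290 + 280 + 220 + 150 + 80 + 70 + 50 + 50 = 1190.
Lower bound: ⌈1190/300⌉ = 4 bins.
A packing using 5 bins:
  bin 1: 290 = 290
  bin 2: 280 = 280
  bin 3: 220 + 80 = 300
  bin 4: 150 + 70 + 50 = 270
  bin 5: 50 = 50
No arrangement into 4 bins stays within capacity, so 5 is optimal.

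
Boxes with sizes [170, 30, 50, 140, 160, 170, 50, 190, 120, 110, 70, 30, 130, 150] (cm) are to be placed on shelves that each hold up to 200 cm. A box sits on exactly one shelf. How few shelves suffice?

Total = 190 + 170 + 170 + 160 + 150 + 140 + 130 + 120 + 110 + 70 + 50 + 50 + 30 + 30 = 1570 cm.
Lower bound: ⌈1570/200⌉ = 8 shelves.
Also, 9 boxes each exceed 100 cm, and no two of those can share a shelf, so at least 9 shelves are needed.
A packing using 9 shelves:
  shelf 1: 190 = 190
  shelf 2: 170 + 30 = 200
  shelf 3: 170 + 30 = 200
  shelf 4: 160 = 160
  shelf 5: 150 + 50 = 200
  shelf 6: 140 + 50 = 190
  shelf 7: 130 + 70 = 200
  shelf 8: 120 = 120
  shelf 9: 110 = 110
This matches the lower bound, so 9 is optimal.

9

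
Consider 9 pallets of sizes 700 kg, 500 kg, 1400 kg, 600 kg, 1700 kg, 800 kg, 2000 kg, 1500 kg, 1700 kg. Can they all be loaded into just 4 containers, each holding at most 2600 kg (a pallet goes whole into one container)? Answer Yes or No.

No

Total = 10900 kg; ⌈10900/2600⌉ = 5.
At least 5 containers are required, but only 4 are allowed.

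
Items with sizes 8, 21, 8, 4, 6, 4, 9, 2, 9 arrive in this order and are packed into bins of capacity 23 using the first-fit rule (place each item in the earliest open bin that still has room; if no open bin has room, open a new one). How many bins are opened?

4

  8 → bin 1 (new)  [load 8/23]
  21 → bin 2 (new)  [load 21/23]
  8 → bin 1  [load 16/23]
  4 → bin 1  [load 20/23]
  6 → bin 3 (new)  [load 6/23]
  4 → bin 3  [load 10/23]
  9 → bin 3  [load 19/23]
  2 → bin 1  [load 22/23]
  9 → bin 4 (new)  [load 9/23]
4 bins opened.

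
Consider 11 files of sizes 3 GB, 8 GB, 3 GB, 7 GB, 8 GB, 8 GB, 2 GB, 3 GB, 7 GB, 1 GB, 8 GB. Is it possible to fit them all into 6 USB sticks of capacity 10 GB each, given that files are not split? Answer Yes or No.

Total = 58 GB; ⌈58/10⌉ = 6.
The bound of 6 does not rule out 6, but exhaustive search shows no assignment into 6 USB sticks of capacity 10 GB exists — the minimum is 7.

No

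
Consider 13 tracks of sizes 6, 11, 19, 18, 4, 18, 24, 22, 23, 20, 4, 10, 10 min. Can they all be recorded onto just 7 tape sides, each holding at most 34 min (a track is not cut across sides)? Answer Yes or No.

Yes

A valid assignment using 7 tape sides:
  side 1: 24 + 10 = 34
  side 2: 23 + 11 = 34
  side 3: 22 + 10 = 32
  side 4: 20 + 6 + 4 + 4 = 34
  side 5: 19 = 19
  side 6: 18 = 18
  side 7: 18 = 18
Every load is within 34 min, so 7 tape sides suffice.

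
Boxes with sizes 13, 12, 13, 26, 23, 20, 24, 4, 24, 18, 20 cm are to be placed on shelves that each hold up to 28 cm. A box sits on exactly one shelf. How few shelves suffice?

9

Total = 26 + 24 + 24 + 23 + 20 + 20 + 18 + 13 + 13 + 12 + 4 = 197 cm.
Lower bound: ⌈197/28⌉ = 8 shelves.
A packing using 9 shelves:
  shelf 1: 26 = 26
  shelf 2: 24 + 4 = 28
  shelf 3: 24 = 24
  shelf 4: 23 = 23
  shelf 5: 20 = 20
  shelf 6: 20 = 20
  shelf 7: 18 = 18
  shelf 8: 13 + 13 = 26
  shelf 9: 12 = 12
No arrangement into 8 shelves stays within capacity, so 9 is optimal.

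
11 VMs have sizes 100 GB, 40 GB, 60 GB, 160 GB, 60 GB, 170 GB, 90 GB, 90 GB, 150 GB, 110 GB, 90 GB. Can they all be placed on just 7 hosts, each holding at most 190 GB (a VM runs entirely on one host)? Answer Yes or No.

Yes

A valid assignment using 7 hosts:
  host 1: 170 = 170
  host 2: 160 = 160
  host 3: 150 + 40 = 190
  host 4: 110 + 60 = 170
  host 5: 100 + 90 = 190
  host 6: 90 + 90 = 180
  host 7: 60 = 60
Every load is within 190 GB, so 7 hosts suffice.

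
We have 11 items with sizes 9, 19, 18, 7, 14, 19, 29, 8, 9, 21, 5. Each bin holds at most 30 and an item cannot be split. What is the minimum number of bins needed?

6

Total = 29 + 21 + 19 + 19 + 18 + 14 + 9 + 9 + 8 + 7 + 5 = 158.
Lower bound: ⌈158/30⌉ = 6 bins.
A packing using 6 bins:
  bin 1: 29 = 29
  bin 2: 21 + 9 = 30
  bin 3: 19 + 9 = 28
  bin 4: 19 + 8 = 27
  bin 5: 18 + 7 + 5 = 30
  bin 6: 14 = 14
This matches the lower bound, so 6 is optimal.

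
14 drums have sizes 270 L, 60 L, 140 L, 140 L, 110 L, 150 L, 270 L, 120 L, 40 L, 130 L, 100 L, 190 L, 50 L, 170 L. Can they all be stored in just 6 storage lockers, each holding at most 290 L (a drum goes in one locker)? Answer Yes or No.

No

Total = 1940 L; ⌈1940/290⌉ = 7.
At least 7 storage lockers are required, but only 6 are allowed.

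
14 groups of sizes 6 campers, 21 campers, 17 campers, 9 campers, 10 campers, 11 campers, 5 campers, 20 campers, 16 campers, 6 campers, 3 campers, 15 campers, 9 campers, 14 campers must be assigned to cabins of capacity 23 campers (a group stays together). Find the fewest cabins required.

Total = 21 + 20 + 17 + 16 + 15 + 14 + 11 + 10 + 9 + 9 + 6 + 6 + 5 + 3 = 162 campers.
Lower bound: ⌈162/23⌉ = 8 cabins.
A packing using 8 cabins:
  cabin 1: 21 = 21
  cabin 2: 20 + 3 = 23
  cabin 3: 17 + 6 = 23
  cabin 4: 16 + 6 = 22
  cabin 5: 15 + 5 = 20
  cabin 6: 14 + 9 = 23
  cabin 7: 11 + 10 = 21
  cabin 8: 9 = 9
This matches the lower bound, so 8 is optimal.

8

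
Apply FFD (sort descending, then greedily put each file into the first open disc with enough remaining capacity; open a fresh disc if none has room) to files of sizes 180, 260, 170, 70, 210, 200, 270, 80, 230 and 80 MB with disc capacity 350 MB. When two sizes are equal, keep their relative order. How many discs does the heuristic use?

Sorted descending: 270, 260, 230, 210, 200, 180, 170, 80, 80, 70.
  270 → disc 1 (new)  [load 270/350]
  260 → disc 2 (new)  [load 260/350]
  230 → disc 3 (new)  [load 230/350]
  210 → disc 4 (new)  [load 210/350]
  200 → disc 5 (new)  [load 200/350]
  180 → disc 6 (new)  [load 180/350]
  170 → disc 6  [load 350/350]
  80 → disc 1  [load 350/350]
  80 → disc 2  [load 340/350]
  70 → disc 3  [load 300/350]
6 discs opened.

6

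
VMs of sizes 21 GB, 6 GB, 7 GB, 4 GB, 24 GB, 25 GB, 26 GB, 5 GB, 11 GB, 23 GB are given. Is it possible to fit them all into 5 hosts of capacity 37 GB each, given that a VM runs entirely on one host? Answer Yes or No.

A valid assignment using 5 hosts:
  host 1: 26 + 11 = 37
  host 2: 25 + 7 + 5 = 37
  host 3: 24 + 6 + 4 = 34
  host 4: 23 = 23
  host 5: 21 = 21
Every load is within 37 GB, so 5 hosts suffice.

Yes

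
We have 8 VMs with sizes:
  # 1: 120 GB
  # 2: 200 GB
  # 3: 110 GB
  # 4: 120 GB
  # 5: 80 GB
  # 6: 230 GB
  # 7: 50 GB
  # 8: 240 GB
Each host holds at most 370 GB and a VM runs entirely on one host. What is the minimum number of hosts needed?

4

Total = 240 + 230 + 200 + 120 + 120 + 110 + 80 + 50 = 1150 GB.
Lower bound: ⌈1150/370⌉ = 4 hosts.
A packing using 4 hosts:
  host 1: 240 + 120 = 360
  host 2: 230 + 120 = 350
  host 3: 200 + 110 + 50 = 360
  host 4: 80 = 80
This matches the lower bound, so 4 is optimal.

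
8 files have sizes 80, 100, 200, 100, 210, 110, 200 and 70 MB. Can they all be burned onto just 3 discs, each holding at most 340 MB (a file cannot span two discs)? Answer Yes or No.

No

Total = 1070 MB; ⌈1070/340⌉ = 4.
At least 4 discs are required, but only 3 are allowed.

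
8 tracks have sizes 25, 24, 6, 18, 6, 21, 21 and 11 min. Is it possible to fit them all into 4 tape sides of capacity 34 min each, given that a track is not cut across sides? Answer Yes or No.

Total = 132 min; ⌈132/34⌉ = 4.
5 tracks each exceed half the capacity and cannot share a side, forcing at least 5 tape sides.
At least 5 tape sides are required, but only 4 are allowed.

No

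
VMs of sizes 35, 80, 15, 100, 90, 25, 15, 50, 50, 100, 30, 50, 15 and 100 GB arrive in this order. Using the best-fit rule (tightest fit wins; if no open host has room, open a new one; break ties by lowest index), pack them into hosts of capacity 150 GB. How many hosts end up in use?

  35 → host 1 (new)  [load 35/150]
  80 → host 1  [load 115/150]
  15 → host 1  [load 130/150]
  100 → host 2 (new)  [load 100/150]
  90 → host 3 (new)  [load 90/150]
  25 → host 2  [load 125/150]
  15 → host 1  [load 145/150]
  50 → host 3  [load 140/150]
  50 → host 4 (new)  [load 50/150]
  100 → host 4  [load 150/150]
  30 → host 5 (new)  [load 30/150]
  50 → host 5  [load 80/150]
  15 → host 2  [load 140/150]
  100 → host 6 (new)  [load 100/150]
6 hosts opened.

6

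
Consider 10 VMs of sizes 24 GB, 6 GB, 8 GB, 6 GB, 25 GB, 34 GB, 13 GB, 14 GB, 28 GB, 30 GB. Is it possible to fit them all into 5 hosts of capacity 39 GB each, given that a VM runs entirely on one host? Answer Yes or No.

No

Total = 188 GB; ⌈188/39⌉ = 5.
The bound of 5 does not rule out 5, but exhaustive search shows no assignment into 5 hosts of capacity 39 GB exists — the minimum is 6.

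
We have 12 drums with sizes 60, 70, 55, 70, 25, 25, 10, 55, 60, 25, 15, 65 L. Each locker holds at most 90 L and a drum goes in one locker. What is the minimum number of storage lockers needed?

7

Total = 70 + 70 + 65 + 60 + 60 + 55 + 55 + 25 + 25 + 25 + 15 + 10 = 535 L.
Lower bound: ⌈535/90⌉ = 6 storage lockers.
Also, 7 drums each exceed 45 L, and no two of those can share a locker, so at least 7 storage lockers are needed.
A packing using 7 storage lockers:
  locker 1: 70 + 15 = 85
  locker 2: 70 + 10 = 80
  locker 3: 65 + 25 = 90
  locker 4: 60 + 25 = 85
  locker 5: 60 + 25 = 85
  locker 6: 55 = 55
  locker 7: 55 = 55
This matches the lower bound, so 7 is optimal.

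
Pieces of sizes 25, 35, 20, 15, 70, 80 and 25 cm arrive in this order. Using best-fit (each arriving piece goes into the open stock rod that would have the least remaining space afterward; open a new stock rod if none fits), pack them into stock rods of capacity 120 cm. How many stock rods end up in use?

  25 → stock rod 1 (new)  [load 25/120]
  35 → stock rod 1  [load 60/120]
  20 → stock rod 1  [load 80/120]
  15 → stock rod 1  [load 95/120]
  70 → stock rod 2 (new)  [load 70/120]
  80 → stock rod 3 (new)  [load 80/120]
  25 → stock rod 1  [load 120/120]
3 stock rods opened.

3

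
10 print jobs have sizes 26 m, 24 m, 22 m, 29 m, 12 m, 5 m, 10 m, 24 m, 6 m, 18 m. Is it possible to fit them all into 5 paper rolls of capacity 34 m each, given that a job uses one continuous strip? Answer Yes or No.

No

Total = 176 m; ⌈176/34⌉ = 6.
At least 6 paper rolls are required, but only 5 are allowed.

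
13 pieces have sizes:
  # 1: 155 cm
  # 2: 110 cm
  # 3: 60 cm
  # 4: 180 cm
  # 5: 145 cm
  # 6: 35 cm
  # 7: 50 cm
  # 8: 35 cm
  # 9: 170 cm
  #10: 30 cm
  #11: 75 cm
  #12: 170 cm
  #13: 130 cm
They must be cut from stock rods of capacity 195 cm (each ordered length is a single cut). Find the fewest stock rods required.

Total = 180 + 170 + 170 + 155 + 145 + 130 + 110 + 75 + 60 + 50 + 35 + 35 + 30 = 1345 cm.
Lower bound: ⌈1345/195⌉ = 7 stock rods.
A packing using 8 stock rods:
  stock rod 1: 180 = 180
  stock rod 2: 170 = 170
  stock rod 3: 170 = 170
  stock rod 4: 155 + 35 = 190
  stock rod 5: 145 + 50 = 195
  stock rod 6: 130 + 60 = 190
  stock rod 7: 110 + 75 = 185
  stock rod 8: 35 + 30 = 65
No arrangement into 7 stock rods stays within capacity, so 8 is optimal.

8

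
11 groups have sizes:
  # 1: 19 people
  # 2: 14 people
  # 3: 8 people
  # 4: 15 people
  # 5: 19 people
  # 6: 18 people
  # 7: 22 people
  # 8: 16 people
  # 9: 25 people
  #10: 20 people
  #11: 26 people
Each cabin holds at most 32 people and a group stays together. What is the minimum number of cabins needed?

Total = 26 + 25 + 22 + 20 + 19 + 19 + 18 + 16 + 15 + 14 + 8 = 202 people.
Lower bound: ⌈202/32⌉ = 7 cabins.
A packing using 8 cabins:
  cabin 1: 26 = 26
  cabin 2: 25 = 25
  cabin 3: 22 + 8 = 30
  cabin 4: 20 = 20
  cabin 5: 19 = 19
  cabin 6: 19 = 19
  cabin 7: 18 + 14 = 32
  cabin 8: 16 + 15 = 31
No arrangement into 7 cabins stays within capacity, so 8 is optimal.

8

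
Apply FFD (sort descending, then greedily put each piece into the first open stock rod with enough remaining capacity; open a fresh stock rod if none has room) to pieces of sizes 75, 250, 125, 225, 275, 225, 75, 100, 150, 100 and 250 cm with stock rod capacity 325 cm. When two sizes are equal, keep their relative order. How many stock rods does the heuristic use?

Sorted descending: 275, 250, 250, 225, 225, 150, 125, 100, 100, 75, 75.
  275 → stock rod 1 (new)  [load 275/325]
  250 → stock rod 2 (new)  [load 250/325]
  250 → stock rod 3 (new)  [load 250/325]
  225 → stock rod 4 (new)  [load 225/325]
  225 → stock rod 5 (new)  [load 225/325]
  150 → stock rod 6 (new)  [load 150/325]
  125 → stock rod 6  [load 275/325]
  100 → stock rod 4  [load 325/325]
  100 → stock rod 5  [load 325/325]
  75 → stock rod 2  [load 325/325]
  75 → stock rod 3  [load 325/325]
6 stock rods opened.

6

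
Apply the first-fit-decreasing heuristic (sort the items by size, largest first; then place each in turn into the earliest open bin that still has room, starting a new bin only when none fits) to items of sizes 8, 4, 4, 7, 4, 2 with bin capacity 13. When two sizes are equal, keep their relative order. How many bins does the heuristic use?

3

Sorted descending: 8, 7, 4, 4, 4, 2.
  8 → bin 1 (new)  [load 8/13]
  7 → bin 2 (new)  [load 7/13]
  4 → bin 1  [load 12/13]
  4 → bin 2  [load 11/13]
  4 → bin 3 (new)  [load 4/13]
  2 → bin 2  [load 13/13]
3 bins opened.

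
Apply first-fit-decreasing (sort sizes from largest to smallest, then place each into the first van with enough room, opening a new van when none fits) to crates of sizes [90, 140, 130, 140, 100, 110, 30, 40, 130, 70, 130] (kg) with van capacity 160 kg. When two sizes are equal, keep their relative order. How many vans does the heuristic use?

Sorted descending: 140, 140, 130, 130, 130, 110, 100, 90, 70, 40, 30.
  140 → van 1 (new)  [load 140/160]
  140 → van 2 (new)  [load 140/160]
  130 → van 3 (new)  [load 130/160]
  130 → van 4 (new)  [load 130/160]
  130 → van 5 (new)  [load 130/160]
  110 → van 6 (new)  [load 110/160]
  100 → van 7 (new)  [load 100/160]
  90 → van 8 (new)  [load 90/160]
  70 → van 8  [load 160/160]
  40 → van 6  [load 150/160]
  30 → van 3  [load 160/160]
8 vans opened.

8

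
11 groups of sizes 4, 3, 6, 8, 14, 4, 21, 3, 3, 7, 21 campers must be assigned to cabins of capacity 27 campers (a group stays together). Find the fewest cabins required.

4

Total = 21 + 21 + 14 + 8 + 7 + 6 + 4 + 4 + 3 + 3 + 3 = 94 campers.
Lower bound: ⌈94/27⌉ = 4 cabins.
A packing using 4 cabins:
  cabin 1: 21 + 6 = 27
  cabin 2: 21 + 4 = 25
  cabin 3: 14 + 8 + 4 = 26
  cabin 4: 7 + 3 + 3 + 3 = 16
This matches the lower bound, so 4 is optimal.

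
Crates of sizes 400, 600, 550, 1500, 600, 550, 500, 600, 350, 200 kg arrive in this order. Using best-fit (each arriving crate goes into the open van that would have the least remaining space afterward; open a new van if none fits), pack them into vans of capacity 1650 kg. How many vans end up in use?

  400 → van 1 (new)  [load 400/1650]
  600 → van 1  [load 1000/1650]
  550 → van 1  [load 1550/1650]
  1500 → van 2 (new)  [load 1500/1650]
  600 → van 3 (new)  [load 600/1650]
  550 → van 3  [load 1150/1650]
  500 → van 3  [load 1650/1650]
  600 → van 4 (new)  [load 600/1650]
  350 → van 4  [load 950/1650]
  200 → van 4  [load 1150/1650]
4 vans opened.

4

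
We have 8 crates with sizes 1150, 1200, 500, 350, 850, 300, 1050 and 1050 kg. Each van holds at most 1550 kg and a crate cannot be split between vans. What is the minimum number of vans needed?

5

Total = 1200 + 1150 + 1050 + 1050 + 850 + 500 + 350 + 300 = 6450 kg.
Lower bound: ⌈6450/1550⌉ = 5 vans.
A packing using 5 vans:
  van 1: 1200 + 350 = 1550
  van 2: 1150 + 300 = 1450
  van 3: 1050 + 500 = 1550
  van 4: 1050 = 1050
  van 5: 850 = 850
This matches the lower bound, so 5 is optimal.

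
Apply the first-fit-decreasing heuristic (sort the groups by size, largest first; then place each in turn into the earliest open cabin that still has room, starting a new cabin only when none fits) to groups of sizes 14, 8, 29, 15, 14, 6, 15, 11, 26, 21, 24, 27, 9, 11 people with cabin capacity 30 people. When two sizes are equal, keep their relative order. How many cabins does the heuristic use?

8

Sorted descending: 29, 27, 26, 24, 21, 15, 15, 14, 14, 11, 11, 9, 8, 6.
  29 → cabin 1 (new)  [load 29/30]
  27 → cabin 2 (new)  [load 27/30]
  26 → cabin 3 (new)  [load 26/30]
  24 → cabin 4 (new)  [load 24/30]
  21 → cabin 5 (new)  [load 21/30]
  15 → cabin 6 (new)  [load 15/30]
  15 → cabin 6  [load 30/30]
  14 → cabin 7 (new)  [load 14/30]
  14 → cabin 7  [load 28/30]
  11 → cabin 8 (new)  [load 11/30]
  11 → cabin 8  [load 22/30]
  9 → cabin 5  [load 30/30]
  8 → cabin 8  [load 30/30]
  6 → cabin 4  [load 30/30]
8 cabins opened.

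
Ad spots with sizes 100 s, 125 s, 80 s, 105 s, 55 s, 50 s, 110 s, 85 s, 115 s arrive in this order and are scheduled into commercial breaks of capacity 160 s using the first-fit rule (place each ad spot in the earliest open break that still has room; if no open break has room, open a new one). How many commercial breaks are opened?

7

  100 → break 1 (new)  [load 100/160]
  125 → break 2 (new)  [load 125/160]
  80 → break 3 (new)  [load 80/160]
  105 → break 4 (new)  [load 105/160]
  55 → break 1  [load 155/160]
  50 → break 3  [load 130/160]
  110 → break 5 (new)  [load 110/160]
  85 → break 6 (new)  [load 85/160]
  115 → break 7 (new)  [load 115/160]
7 commercial breaks opened.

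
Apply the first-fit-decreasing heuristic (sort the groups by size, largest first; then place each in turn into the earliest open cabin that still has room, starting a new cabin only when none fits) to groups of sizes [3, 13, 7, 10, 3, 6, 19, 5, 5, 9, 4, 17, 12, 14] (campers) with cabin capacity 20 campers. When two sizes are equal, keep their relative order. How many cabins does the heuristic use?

7

Sorted descending: 19, 17, 14, 13, 12, 10, 9, 7, 6, 5, 5, 4, 3, 3.
  19 → cabin 1 (new)  [load 19/20]
  17 → cabin 2 (new)  [load 17/20]
  14 → cabin 3 (new)  [load 14/20]
  13 → cabin 4 (new)  [load 13/20]
  12 → cabin 5 (new)  [load 12/20]
  10 → cabin 6 (new)  [load 10/20]
  9 → cabin 6  [load 19/20]
  7 → cabin 4  [load 20/20]
  6 → cabin 3  [load 20/20]
  5 → cabin 5  [load 17/20]
  5 → cabin 7 (new)  [load 5/20]
  4 → cabin 7  [load 9/20]
  3 → cabin 2  [load 20/20]
  3 → cabin 5  [load 20/20]
7 cabins opened.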